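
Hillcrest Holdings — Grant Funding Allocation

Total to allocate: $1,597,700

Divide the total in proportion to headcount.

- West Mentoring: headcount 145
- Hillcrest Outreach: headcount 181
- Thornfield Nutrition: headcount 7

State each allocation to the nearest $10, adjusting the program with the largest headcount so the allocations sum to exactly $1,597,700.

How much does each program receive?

West Mentoring: $695,700; Hillcrest Outreach: $868,410; Thornfield Nutrition: $33,590

Combined headcount = 333.
Unrounded shares: West Mentoring 145/333 × $1,597,700 = 695,695.20; Hillcrest Outreach 181/333 × $1,597,700 = 868,419.52; Thornfield Nutrition 7/333 × $1,597,700 = 33,585.29.
After rounding ($10): West Mentoring $695,700; Hillcrest Outreach $868,420; Thornfield Nutrition $33,590. Sum = $1,597,710.
Difference $1,597,700 − $1,597,710 = −$10 applied to largest headcount (Hillcrest Outreach): Hillcrest Outreach becomes $868,410.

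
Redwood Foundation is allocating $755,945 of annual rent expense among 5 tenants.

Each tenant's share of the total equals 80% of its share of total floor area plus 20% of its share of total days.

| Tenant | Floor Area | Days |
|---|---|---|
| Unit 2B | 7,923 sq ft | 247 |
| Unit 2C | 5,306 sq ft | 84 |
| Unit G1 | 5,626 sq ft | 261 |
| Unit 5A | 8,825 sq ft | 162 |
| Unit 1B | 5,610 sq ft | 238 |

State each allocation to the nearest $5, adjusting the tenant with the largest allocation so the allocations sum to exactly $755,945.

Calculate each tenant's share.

Totals — floor area 33,290, days 992.
Blended shares (80% floor area + 20% days): Unit 2B 0.2402; Unit 2C 0.1444; Unit G1 0.1878; Unit 5A 0.2447; Unit 1B 0.1828.
Proportional shares: Unit 2B 181,576.41; Unit 2C 109,192.66; Unit G1 141,982.14; Unit 5A 185,007.70; Unit 1B 138,186.09.
At nearest $5: Unit 2B $181,575; Unit 2C $109,195; Unit G1 $141,980; Unit 5A $185,010; Unit 1B $138,185. Sum = $755,945.
Rounded total matches; no reconciliation needed.

Unit 2B: $181,575 · Unit 2C: $109,195 · Unit G1: $141,980 · Unit 5A: $185,010 · Unit 1B: $138,185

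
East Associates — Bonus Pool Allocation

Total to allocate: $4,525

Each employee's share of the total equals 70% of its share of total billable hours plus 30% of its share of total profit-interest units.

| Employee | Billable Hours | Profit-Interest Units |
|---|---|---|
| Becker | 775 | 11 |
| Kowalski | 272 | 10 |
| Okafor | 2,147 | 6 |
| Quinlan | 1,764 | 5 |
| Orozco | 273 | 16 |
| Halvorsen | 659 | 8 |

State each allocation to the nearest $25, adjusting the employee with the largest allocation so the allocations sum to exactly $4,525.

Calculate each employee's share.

Becker: $675 | Kowalski: $400 | Okafor: $1,300 | Quinlan: $1,075 | Orozco: $525 | Halvorsen: $550

Billable hours total 5,890; profit-interest units total 56.
Composite weights (70% billable hours + 30% profit-interest units): Becker 0.1510; Kowalski 0.0859; Okafor 0.2873; Quinlan 0.2364; Orozco 0.1182; Halvorsen 0.1212.
Pro-rata amounts: Becker 683.43; Kowalski 388.69; Okafor 1,300.05; Quinlan 1,069.84; Orozco 534.67; Halvorsen 548.32.
Rounded to nearest $25: Becker $675; Kowalski $400; Okafor $1,300; Quinlan $1,075; Orozco $525; Halvorsen $550. Sum = $4,525.
Rounded total matches; no reconciliation needed.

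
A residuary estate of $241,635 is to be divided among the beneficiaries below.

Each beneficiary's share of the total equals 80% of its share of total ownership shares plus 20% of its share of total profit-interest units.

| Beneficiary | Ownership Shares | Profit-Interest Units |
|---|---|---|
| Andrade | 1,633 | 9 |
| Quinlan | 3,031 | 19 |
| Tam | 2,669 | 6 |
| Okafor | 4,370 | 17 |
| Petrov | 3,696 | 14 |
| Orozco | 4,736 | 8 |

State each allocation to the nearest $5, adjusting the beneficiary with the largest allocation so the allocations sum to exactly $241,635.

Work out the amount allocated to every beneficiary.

Totals — ownership shares 20,135, profit-interest units 73.
Blended shares (80% ownership shares + 20% profit-interest units): Andrade 0.0895; Quinlan 0.1725; Tam 0.1225; Okafor 0.2202; Petrov 0.1852; Orozco 0.2101.
Raw shares: Andrade 21,635.90; Quinlan 41,677.67; Tam 29,596.07; Okafor 53,208.84; Petrov 44,751.99; Orozco 50,764.53.
At nearest $5: Andrade $21,635; Quinlan $41,680; Tam $29,595; Okafor $53,210; Petrov $44,750; Orozco $50,765. Sum = $241,635.
No rounding difference to absorb.

Andrade: $21,635 | Quinlan: $41,680 | Tam: $29,595 | Okafor: $53,210 | Petrov: $44,750 | Orozco: $50,765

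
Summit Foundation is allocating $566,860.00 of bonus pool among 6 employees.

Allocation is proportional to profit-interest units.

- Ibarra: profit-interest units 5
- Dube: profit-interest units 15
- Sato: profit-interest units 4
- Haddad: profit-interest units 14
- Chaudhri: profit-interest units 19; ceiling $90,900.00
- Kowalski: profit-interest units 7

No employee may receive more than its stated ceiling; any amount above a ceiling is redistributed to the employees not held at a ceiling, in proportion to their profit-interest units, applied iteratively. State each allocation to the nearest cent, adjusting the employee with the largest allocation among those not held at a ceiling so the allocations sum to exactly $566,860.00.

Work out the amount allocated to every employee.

Combined profit-interest units = 64.
Proportional shares (ignoring caps): Ibarra 44,285.9375; Dube 132,857.8125; Sato 35,428.7500; Haddad 124,000.6250; Chaudhri 168,286.5625; Kowalski 62,000.3125.
Cap binds for Chaudhri ($90,900.00); residual $475,960.00 reallocated over remaining profit-interest units 45.
Redistributed shares: Ibarra 52,884.4444 → $52,884.44; Dube 158,653.3333 → $158,653.33; Sato 42,307.5556 → $42,307.56; Haddad 148,076.4444 → $148,076.44; Kowalski 74,038.2222 → $74,038.22.
Rounding difference +$0.01 applied to Dube → $158,653.34.

Ibarra: $52,884.44; Dube: $158,653.34; Sato: $42,307.56; Haddad: $148,076.44; Chaudhri: $90,900.00; Kowalski: $74,038.22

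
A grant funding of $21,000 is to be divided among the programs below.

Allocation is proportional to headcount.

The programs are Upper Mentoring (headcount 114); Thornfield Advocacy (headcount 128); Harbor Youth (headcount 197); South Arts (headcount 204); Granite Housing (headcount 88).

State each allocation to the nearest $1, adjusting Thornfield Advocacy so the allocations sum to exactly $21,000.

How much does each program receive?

Upper Mentoring: $3,275 · Thornfield Advocacy: $3,678 · Harbor Youth: $5,659 · South Arts: $5,860 · Granite Housing: $2,528

Headcount total: 731.
Raw shares: Upper Mentoring 114/731 × $21,000 = 3,274.97; Thornfield Advocacy 128/731 × $21,000 = 3,677.15; Harbor Youth 197/731 × $21,000 = 5,659.37; South Arts 204/731 × $21,000 = 5,860.47; Granite Housing 88/731 × $21,000 = 2,528.04.
After rounding ($1): Upper Mentoring $3,275; Thornfield Advocacy $3,677; Harbor Youth $5,659; South Arts $5,860; Granite Housing $2,528. Sum = $20,999.
Difference $21,000 − $20,999 = +$1 applied to Thornfield Advocacy: Thornfield Advocacy becomes $3,678.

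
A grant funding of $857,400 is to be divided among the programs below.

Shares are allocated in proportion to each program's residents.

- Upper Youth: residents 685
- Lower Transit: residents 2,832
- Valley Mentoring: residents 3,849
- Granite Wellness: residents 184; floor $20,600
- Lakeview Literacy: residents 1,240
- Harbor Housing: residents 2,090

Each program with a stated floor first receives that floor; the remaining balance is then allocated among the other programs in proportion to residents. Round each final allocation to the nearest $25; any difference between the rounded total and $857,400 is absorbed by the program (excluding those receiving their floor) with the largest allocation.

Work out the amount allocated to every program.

Upper Youth: $53,600; Lower Transit: $221,550; Valley Mentoring: $301,150; Granite Wellness: $20,600; Lakeview Literacy: $97,000; Harbor Housing: $163,500

Fund the minimums — Granite Wellness $20,600. Residual $836,800.
Residual split over remaining residents 10,696: Upper Youth 53,590.88 → $53,600; Lower Transit 221,561.11 → $221,550; Valley Mentoring 301,125.95 → $301,125; Lakeview Literacy 97,011.22 → $97,000; Harbor Housing 163,510.85 → $163,500.
Rounding difference +$25 applied to Valley Mentoring → $301,150.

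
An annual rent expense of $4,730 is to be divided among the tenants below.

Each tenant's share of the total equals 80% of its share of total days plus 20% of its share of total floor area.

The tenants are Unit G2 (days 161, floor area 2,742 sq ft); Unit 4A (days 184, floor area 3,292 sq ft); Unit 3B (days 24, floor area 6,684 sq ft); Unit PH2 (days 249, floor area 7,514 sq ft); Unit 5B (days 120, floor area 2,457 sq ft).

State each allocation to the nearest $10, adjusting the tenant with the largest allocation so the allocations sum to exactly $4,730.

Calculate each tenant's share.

Unit G2: $940 | Unit 4A: $1,080 | Unit 3B: $400 | Unit PH2: $1,590 | Unit 5B: $720

Days total 738; floor area total 22,689.
Blended shares (80% days + 20% floor area): Unit G2 0.1987; Unit 4A 0.2285; Unit 3B 0.0849; Unit PH2 0.3362; Unit 5B 0.1517.
Proportional shares: Unit G2 939.83; Unit 4A 1,080.69; Unit 3B 401.74; Unit PH2 1,590.01; Unit 5B 717.73.
Rounded to nearest $10: Unit G2 $940; Unit 4A $1,080; Unit 3B $400; Unit PH2 $1,590; Unit 5B $720. Sum = $4,730.
Sum already equals the total — no adjustment.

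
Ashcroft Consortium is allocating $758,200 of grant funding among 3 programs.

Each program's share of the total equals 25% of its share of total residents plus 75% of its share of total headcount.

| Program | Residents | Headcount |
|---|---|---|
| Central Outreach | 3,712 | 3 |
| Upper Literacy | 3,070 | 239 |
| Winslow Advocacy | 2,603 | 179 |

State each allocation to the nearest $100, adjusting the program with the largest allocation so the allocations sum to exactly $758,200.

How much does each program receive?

Residents total 9,385; headcount total 421.
Composite weights (25% residents + 75% headcount): Central Outreach 0.1042; Upper Literacy 0.5076; Winslow Advocacy 0.3882.
Unrounded shares: Central Outreach 79,023.86; Upper Literacy 384,825.48; Winslow Advocacy 294,350.66.
Rounded to nearest $100: Central Outreach $79,000; Upper Literacy $384,800; Winslow Advocacy $294,400. Sum = $758,200.
No rounding difference to absorb.

Central Outreach: $79,000 | Upper Literacy: $384,800 | Winslow Advocacy: $294,400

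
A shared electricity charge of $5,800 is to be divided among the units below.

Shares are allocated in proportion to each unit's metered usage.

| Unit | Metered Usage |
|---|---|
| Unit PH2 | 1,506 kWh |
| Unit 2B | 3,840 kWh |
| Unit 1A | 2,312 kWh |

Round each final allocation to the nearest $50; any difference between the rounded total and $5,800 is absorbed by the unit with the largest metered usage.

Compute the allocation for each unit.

Combined metered usage = 1,506 + 3,840 + 2,312 = 7,658.
Pro-rata amounts: Unit PH2 1,140.61; Unit 2B 2,908.33; Unit 1A 1,751.06.
At nearest $50: Unit PH2 $1,150; Unit 2B $2,900; Unit 1A $1,750. Sum = $5,800.
Rounded total matches; no reconciliation needed.

Unit PH2: $1,150; Unit 2B: $2,900; Unit 1A: $1,750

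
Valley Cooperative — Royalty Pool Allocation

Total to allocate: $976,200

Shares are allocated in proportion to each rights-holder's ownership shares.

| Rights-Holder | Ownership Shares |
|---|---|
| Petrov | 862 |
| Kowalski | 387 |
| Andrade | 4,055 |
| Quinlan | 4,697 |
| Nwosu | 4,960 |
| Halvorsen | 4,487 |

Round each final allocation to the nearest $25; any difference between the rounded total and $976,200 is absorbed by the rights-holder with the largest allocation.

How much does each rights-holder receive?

Ownership shares total: 19,448.
Proportional shares: Petrov 862/19,448 × $976,200 = 43,268.43; Kowalski 387/19,448 × $976,200 = 19,425.62; Andrade 4,055/19,448 × $976,200 = 203,542.32; Quinlan 4,697/19,448 × $976,200 = 235,767.76; Nwosu 4,960/19,448 × $976,200 = 248,969.15; Halvorsen 4,487/19,448 × $976,200 = 225,226.73.
Rounded to nearest $25: Petrov $43,275; Kowalski $19,425; Andrade $203,550; Quinlan $235,775; Nwosu $248,975; Halvorsen $225,225. Sum = $976,225.
Difference $976,200 − $976,225 = −$25 applied to largest allocation (Nwosu): Nwosu becomes $248,950.

Petrov: $43,275; Kowalski: $19,425; Andrade: $203,550; Quinlan: $235,775; Nwosu: $248,950; Halvorsen: $225,225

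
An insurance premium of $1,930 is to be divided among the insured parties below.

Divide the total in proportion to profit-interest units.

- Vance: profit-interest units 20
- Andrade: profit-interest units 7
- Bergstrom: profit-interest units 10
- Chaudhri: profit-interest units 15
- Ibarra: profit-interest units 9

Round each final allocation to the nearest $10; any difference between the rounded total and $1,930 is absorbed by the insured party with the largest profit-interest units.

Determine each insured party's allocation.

Sum of profit-interest units: 61.
Unrounded shares: Vance 20/61 × $1,930 = 632.79; Andrade 7/61 × $1,930 = 221.48; Bergstrom 10/61 × $1,930 = 316.39; Chaudhri 15/61 × $1,930 = 474.59; Ibarra 9/61 × $1,930 = 284.75.
Rounded to nearest $10: Vance $630; Andrade $220; Bergstrom $320; Chaudhri $470; Ibarra $280. Sum = $1,920.
Difference $1,930 − $1,920 = +$10 applied to largest profit-interest units (Vance): Vance becomes $640.

Vance: $640 · Andrade: $220 · Bergstrom: $320 · Chaudhri: $470 · Ibarra: $280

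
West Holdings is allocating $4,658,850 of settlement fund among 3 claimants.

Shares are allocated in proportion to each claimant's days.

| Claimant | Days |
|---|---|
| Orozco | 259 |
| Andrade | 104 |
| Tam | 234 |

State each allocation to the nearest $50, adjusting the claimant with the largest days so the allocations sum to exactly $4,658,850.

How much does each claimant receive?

Sum of days: 259 + 104 + 234 = 597.
Raw shares: Orozco 2,021,176.13; Andrade 811,591.96; Tam 1,826,081.91.
After rounding ($50): Orozco $2,021,200; Andrade $811,600; Tam $1,826,100. Sum = $4,658,900.
Difference $4,658,850 − $4,658,900 = −$50 applied to largest days (Orozco): Orozco becomes $2,021,150.

Orozco: $2,021,150 · Andrade: $811,600 · Tam: $1,826,100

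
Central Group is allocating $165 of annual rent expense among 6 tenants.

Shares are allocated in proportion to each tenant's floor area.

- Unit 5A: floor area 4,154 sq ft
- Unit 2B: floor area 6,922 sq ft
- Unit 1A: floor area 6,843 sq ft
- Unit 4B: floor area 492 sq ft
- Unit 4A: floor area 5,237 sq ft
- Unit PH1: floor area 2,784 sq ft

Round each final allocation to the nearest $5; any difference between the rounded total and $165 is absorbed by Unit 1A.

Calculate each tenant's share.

Total floor area = 26,432.
Proportional shares: Unit 5A 4,154/26,432 × $165 = 25.93; Unit 2B 6,922/26,432 × $165 = 43.21; Unit 1A 6,843/26,432 × $165 = 42.72; Unit 4B 492/26,432 × $165 = 3.07; Unit 4A 5,237/26,432 × $165 = 32.69; Unit PH1 2,784/26,432 × $165 = 17.38.
Rounded to nearest $5: Unit 5A $25; Unit 2B $45; Unit 1A $45; Unit 4B $5; Unit 4A $35; Unit PH1 $15. Sum = $170.
Difference $165 − $170 = −$5 applied to Unit 1A: Unit 1A becomes $40.

Unit 5A: $25 · Unit 2B: $45 · Unit 1A: $40 · Unit 4B: $5 · Unit 4A: $35 · Unit PH1: $15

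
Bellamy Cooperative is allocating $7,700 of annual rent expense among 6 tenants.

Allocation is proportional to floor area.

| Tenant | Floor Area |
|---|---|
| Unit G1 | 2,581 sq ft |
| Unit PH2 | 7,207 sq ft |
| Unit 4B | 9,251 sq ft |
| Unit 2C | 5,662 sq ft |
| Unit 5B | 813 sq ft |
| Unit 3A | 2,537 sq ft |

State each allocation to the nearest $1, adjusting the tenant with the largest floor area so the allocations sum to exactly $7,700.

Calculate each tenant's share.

Combined floor area = 2,581 + 7,207 + 9,251 + 5,662 + 813 + 2,537 = 28,051.
Pro-rata amounts: Unit G1 708.48; Unit PH2 1,978.32; Unit 4B 2,539.40; Unit 2C 1,554.22; Unit 5B 223.17; Unit 3A 696.41.
At nearest $1: Unit G1 $708; Unit PH2 $1,978; Unit 4B $2,539; Unit 2C $1,554; Unit 5B $223; Unit 3A $696. Sum = $7,698.
Difference $7,700 − $7,698 = +$2 applied to largest floor area (Unit 4B): Unit 4B becomes $2,541.

Unit G1: $708 | Unit PH2: $1,978 | Unit 4B: $2,541 | Unit 2C: $1,554 | Unit 5B: $223 | Unit 3A: $696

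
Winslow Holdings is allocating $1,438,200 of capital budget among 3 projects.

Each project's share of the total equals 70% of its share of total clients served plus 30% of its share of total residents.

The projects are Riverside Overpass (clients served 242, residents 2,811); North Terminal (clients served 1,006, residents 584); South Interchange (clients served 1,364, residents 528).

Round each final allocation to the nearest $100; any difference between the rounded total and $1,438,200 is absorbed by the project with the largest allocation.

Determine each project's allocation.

Clients served total 2,612; residents total 3,923.
Blended shares (70% clients served + 30% residents): Riverside Overpass 0.2798; North Terminal 0.3143; South Interchange 0.4059.
Proportional shares: Riverside Overpass 402,433.61; North Terminal 451,970.94; South Interchange 583,795.45.
After rounding ($100): Riverside Overpass $402,400; North Terminal $452,000; South Interchange $583,800. Sum = $1,438,200.
No rounding difference to absorb.

Riverside Overpass: $402,400; North Terminal: $452,000; South Interchange: $583,800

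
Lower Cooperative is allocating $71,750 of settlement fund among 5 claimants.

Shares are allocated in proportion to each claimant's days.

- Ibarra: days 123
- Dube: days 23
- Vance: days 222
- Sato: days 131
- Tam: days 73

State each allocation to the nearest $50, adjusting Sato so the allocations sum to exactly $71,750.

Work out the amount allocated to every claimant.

Ibarra: $15,450 · Dube: $2,900 · Vance: $27,850 · Sato: $16,400 · Tam: $9,150

Combined days = 572.
Raw shares: Ibarra 123/572 × $71,750 = 15,428.76; Dube 23/572 × $71,750 = 2,885.05; Vance 222/572 × $71,750 = 27,847.03; Sato 131/572 × $71,750 = 16,432.26; Tam 73/572 × $71,750 = 9,156.91.
At nearest $50: Ibarra $15,450; Dube $2,900; Vance $27,850; Sato $16,450; Tam $9,150. Sum = $71,800.
Difference $71,750 − $71,800 = −$50 applied to Sato: Sato becomes $16,400.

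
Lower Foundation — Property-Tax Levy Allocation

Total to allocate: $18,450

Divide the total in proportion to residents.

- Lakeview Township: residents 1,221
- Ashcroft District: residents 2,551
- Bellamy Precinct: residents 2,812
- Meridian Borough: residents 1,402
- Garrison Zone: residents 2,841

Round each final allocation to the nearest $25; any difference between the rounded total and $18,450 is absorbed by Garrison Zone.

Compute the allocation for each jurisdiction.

Lakeview Township: $2,075 | Ashcroft District: $4,350 | Bellamy Precinct: $4,800 | Meridian Borough: $2,400 | Garrison Zone: $4,825

Residents total: 10,827.
Unrounded shares: Lakeview Township 1,221/10,827 × $18,450 = 2,080.67; Ashcroft District 2,551/10,827 × $18,450 = 4,347.09; Bellamy Precinct 2,812/10,827 × $18,450 = 4,791.85; Meridian Borough 1,402/10,827 × $18,450 = 2,389.11; Garrison Zone 2,841/10,827 × $18,450 = 4,841.27.
After rounding ($25): Lakeview Township $2,075; Ashcroft District $4,350; Bellamy Precinct $4,800; Meridian Borough $2,400; Garrison Zone $4,850. Sum = $18,475.
Difference $18,450 − $18,475 = −$25 applied to Garrison Zone: Garrison Zone becomes $4,825.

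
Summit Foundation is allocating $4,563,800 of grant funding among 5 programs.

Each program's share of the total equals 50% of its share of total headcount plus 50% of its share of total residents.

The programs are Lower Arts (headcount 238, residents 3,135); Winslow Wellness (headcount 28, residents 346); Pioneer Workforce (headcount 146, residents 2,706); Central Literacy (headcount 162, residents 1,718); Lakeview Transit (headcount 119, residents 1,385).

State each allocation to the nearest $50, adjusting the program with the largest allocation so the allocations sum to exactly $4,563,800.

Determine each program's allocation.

Lower Arts: $1,553,750; Winslow Wellness: $177,200; Pioneer Workforce: $1,145,400; Central Literacy: $955,400; Lakeview Transit: $732,050

Headcount total 693; residents total 9,290.
Blended shares (50% headcount + 50% residents): Lower Arts 0.3404; Winslow Wellness 0.0388; Pioneer Workforce 0.2510; Central Literacy 0.2093; Lakeview Transit 0.1604.
Raw shares: Lower Arts 1,553,731.97; Winslow Wellness 177,185.86; Pioneer Workforce 1,145,420.60; Central Literacy 955,423.01; Lakeview Transit 732,038.56.
After rounding ($50): Lower Arts $1,553,750; Winslow Wellness $177,200; Pioneer Workforce $1,145,400; Central Literacy $955,400; Lakeview Transit $732,050. Sum = $4,563,800.
Rounded total matches; no reconciliation needed.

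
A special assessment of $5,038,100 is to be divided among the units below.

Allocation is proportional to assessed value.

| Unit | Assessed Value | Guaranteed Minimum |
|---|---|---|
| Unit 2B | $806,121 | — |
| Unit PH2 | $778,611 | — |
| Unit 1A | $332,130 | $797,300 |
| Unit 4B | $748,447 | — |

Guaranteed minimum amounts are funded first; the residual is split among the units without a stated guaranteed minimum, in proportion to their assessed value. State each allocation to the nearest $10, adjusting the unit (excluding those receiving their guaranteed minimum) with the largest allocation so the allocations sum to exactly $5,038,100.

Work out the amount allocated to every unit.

Unit 2B: $1,465,210 · Unit PH2: $1,415,210 · Unit 1A: $797,300 · Unit 4B: $1,360,380

Minimums first: Unit 1A $797,300. Remaining pool $4,240,800.
Remaining pool split over remaining assessed value 2,333,179: Unit 2B 1,465,210.31 → $1,465,210; Unit PH2 1,415,207.98 → $1,415,210; Unit 4B 1,360,381.71 → $1,360,380.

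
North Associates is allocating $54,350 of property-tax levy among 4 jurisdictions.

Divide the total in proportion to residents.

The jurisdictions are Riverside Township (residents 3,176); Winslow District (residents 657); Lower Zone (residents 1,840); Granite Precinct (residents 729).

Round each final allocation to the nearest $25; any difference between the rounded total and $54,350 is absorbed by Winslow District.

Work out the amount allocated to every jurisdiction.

Combined residents = 6,402.
Pro-rata amounts: Riverside Township 3,176/6,402 × $54,350 = 26,962.76; Winslow District 657/6,402 × $54,350 = 5,577.62; Lower Zone 1,840/6,402 × $54,350 = 15,620.74; Granite Precinct 729/6,402 × $54,350 = 6,188.87.
After rounding ($25): Riverside Township $26,975; Winslow District $5,575; Lower Zone $15,625; Granite Precinct $6,200. Sum = $54,375.
Difference $54,350 − $54,375 = −$25 applied to Winslow District: Winslow District becomes $5,550.

Riverside Township: $26,975 · Winslow District: $5,550 · Lower Zone: $15,625 · Granite Precinct: $6,200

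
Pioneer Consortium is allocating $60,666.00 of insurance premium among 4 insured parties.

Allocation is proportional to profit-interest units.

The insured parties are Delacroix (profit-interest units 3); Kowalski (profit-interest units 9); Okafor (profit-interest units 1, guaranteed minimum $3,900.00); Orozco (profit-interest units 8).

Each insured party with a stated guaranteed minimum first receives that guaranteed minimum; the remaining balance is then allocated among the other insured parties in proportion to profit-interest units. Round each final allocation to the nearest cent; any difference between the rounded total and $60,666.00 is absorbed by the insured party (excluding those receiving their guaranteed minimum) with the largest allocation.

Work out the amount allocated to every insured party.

Fund the minimums — Okafor $3,900.00. Residual $56,766.00.
Residual split over remaining profit-interest units 20: Delacroix 8,514.9000 → $8,514.90; Kowalski 25,544.7000 → $25,544.70; Orozco 22,706.4000 → $22,706.40.

Delacroix: $8,514.90 · Kowalski: $25,544.70 · Okafor: $3,900.00 · Orozco: $22,706.40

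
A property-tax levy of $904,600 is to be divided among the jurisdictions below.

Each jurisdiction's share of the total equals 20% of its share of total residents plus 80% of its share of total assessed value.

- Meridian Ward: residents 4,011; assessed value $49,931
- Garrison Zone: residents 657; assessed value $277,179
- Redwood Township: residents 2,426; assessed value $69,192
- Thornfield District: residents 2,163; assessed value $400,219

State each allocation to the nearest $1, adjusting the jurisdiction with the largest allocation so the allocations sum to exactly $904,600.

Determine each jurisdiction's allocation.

Residents total 9,257; assessed value total 796,521.
Blended shares (20% residents + 80% assessed value): Meridian Ward 0.1368; Garrison Zone 0.2926; Redwood Township 0.1219; Thornfield District 0.4487.
Raw shares: Meridian Ward 123,756.36; Garrison Zone 264,671.77; Redwood Township 110,278.52; Thornfield District 405,893.35.
After rounding ($1): Meridian Ward $123,756; Garrison Zone $264,672; Redwood Township $110,279; Thornfield District $405,893. Sum = $904,600.
Sum already equals the total — no adjustment.

Meridian Ward: $123,756; Garrison Zone: $264,672; Redwood Township: $110,279; Thornfield District: $405,893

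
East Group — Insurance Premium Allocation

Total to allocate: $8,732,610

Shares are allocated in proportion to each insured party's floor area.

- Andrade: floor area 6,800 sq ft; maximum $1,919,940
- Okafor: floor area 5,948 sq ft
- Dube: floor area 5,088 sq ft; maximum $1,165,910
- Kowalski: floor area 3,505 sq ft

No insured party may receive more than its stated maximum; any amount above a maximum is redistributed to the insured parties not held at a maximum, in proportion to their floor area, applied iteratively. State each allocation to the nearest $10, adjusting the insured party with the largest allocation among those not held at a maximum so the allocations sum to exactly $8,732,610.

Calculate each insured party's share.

Sum of floor area: 21,341.
Unconstrained shares: Andrade 2,782,519.47; Okafor 2,433,886.15; Dube 2,081,979.27; Kowalski 1,434,225.11.
Held at cap: Andrade ($1,919,940), Dube ($1,165,910); remaining pool $5,646,760 reallocated over remaining floor area 9,453.
Remaining shares: Okafor 3,553,044.38 → $3,553,040; Kowalski 2,093,715.62 → $2,093,720.

Andrade: $1,919,940 · Okafor: $3,553,040 · Dube: $1,165,910 · Kowalski: $2,093,720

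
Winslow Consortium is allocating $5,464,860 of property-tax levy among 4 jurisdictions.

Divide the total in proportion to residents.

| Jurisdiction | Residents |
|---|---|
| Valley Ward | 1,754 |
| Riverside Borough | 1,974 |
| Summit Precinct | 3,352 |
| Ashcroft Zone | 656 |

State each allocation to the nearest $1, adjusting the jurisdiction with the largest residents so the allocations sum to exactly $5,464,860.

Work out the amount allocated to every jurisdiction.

Residents total: 7,736.
Raw shares: Valley Ward 1,754/7,736 × $5,464,860 = 1,239,059.52; Riverside Borough 1,974/7,736 × $5,464,860 = 1,394,471.77; Summit Precinct 3,352/7,736 × $5,464,860 = 2,367,917.62; Ashcroft Zone 656/7,736 × $5,464,860 = 463,411.09.
After rounding ($1): Valley Ward $1,239,060; Riverside Borough $1,394,472; Summit Precinct $2,367,918; Ashcroft Zone $463,411. Sum = $5,464,861.
Difference $5,464,860 − $5,464,861 = −$1 applied to largest residents (Summit Precinct): Summit Precinct becomes $2,367,917.

Valley Ward: $1,239,060 | Riverside Borough: $1,394,472 | Summit Precinct: $2,367,917 | Ashcroft Zone: $463,411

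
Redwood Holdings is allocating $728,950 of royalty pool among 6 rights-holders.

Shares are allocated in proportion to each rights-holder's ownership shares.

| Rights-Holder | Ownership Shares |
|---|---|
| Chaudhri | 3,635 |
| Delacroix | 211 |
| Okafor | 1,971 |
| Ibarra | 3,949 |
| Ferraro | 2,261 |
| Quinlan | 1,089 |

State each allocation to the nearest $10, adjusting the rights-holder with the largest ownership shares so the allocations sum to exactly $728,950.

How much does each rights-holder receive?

Chaudhri: $202,020; Delacroix: $11,730; Okafor: $109,540; Ibarra: $219,480; Ferraro: $125,660; Quinlan: $60,520

Total ownership shares = 13,116.
Raw shares: Chaudhri 3,635/13,116 × $728,950 = 202,022.97; Delacroix 211/13,116 × $728,950 = 11,726.78; Okafor 1,971/13,116 × $728,950 = 109,542.58; Ibarra 3,949/13,116 × $728,950 = 219,474.20; Ferraro 2,261/13,116 × $728,950 = 125,659.95; Quinlan 1,089/13,116 × $728,950 = 60,523.52.
Rounded to nearest $10: Chaudhri $202,020; Delacroix $11,730; Okafor $109,540; Ibarra $219,470; Ferraro $125,660; Quinlan $60,520. Sum = $728,940.
Difference $728,950 − $728,940 = +$10 applied to largest ownership shares (Ibarra): Ibarra becomes $219,480.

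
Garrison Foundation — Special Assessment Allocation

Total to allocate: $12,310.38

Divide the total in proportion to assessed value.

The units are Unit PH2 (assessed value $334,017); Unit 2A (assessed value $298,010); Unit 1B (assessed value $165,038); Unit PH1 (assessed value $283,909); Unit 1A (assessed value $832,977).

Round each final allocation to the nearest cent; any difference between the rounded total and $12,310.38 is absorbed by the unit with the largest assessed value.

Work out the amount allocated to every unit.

Total assessed value = 334,017 + 298,010 + 165,038 + 283,909 + 832,977 = 1,913,951.
Proportional shares: Unit PH2 2,148.3707; Unit 2A 1,916.7765; Unit 1B 1,061.5112; Unit PH1 1,826.0800; Unit 1A 5,357.6415.
After rounding (cent): Unit PH2 $2,148.37; Unit 2A $1,916.78; Unit 1B $1,061.51; Unit PH1 $1,826.08; Unit 1A $5,357.64. Sum = $12,310.38.
Rounded total matches; no reconciliation needed.

Unit PH2: $2,148.37 · Unit 2A: $1,916.78 · Unit 1B: $1,061.51 · Unit PH1: $1,826.08 · Unit 1A: $5,357.64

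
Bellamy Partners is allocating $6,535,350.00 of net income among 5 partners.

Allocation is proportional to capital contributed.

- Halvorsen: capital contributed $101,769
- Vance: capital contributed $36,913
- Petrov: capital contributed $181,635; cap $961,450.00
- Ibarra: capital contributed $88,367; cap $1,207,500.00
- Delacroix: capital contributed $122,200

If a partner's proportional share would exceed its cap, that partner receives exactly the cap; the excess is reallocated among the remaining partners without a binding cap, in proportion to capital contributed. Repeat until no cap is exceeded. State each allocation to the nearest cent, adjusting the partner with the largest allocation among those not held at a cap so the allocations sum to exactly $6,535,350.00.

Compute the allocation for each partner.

Combined capital contributed = 530,884.
Unconstrained shares: Halvorsen 1,252,808.5875; Vance 454,410.7085; Petrov 2,235,984.3153; Ibarra 1,087,825.7274; Delacroix 1,504,320.6614.
Capped: Petrov ($961,450.00); balance $5,573,900.00 reallocated over remaining capital contributed 349,249.
Capped: Ibarra ($1,207,500.00); balance $4,366,400.00 reallocated over remaining capital contributed 260,882.
Remaining shares: Halvorsen 1,703,314.7615 → $1,703,314.76; Vance 617,815.4231 → $617,815.42; Delacroix 2,045,269.8155 → $2,045,269.82.

Halvorsen: $1,703,314.76; Vance: $617,815.42; Petrov: $961,450.00; Ibarra: $1,207,500.00; Delacroix: $2,045,269.82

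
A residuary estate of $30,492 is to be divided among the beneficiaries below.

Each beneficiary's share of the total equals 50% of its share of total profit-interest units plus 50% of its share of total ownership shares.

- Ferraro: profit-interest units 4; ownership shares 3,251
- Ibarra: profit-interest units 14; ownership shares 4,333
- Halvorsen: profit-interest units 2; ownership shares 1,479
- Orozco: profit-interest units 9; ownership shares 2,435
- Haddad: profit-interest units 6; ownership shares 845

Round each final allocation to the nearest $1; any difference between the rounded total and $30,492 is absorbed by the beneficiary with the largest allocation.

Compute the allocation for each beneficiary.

Profit-interest units total 35; ownership shares total 12,343.
Composite weights (50% profit-interest units + 50% ownership shares): Ferraro 0.1888; Ibarra 0.3755; Halvorsen 0.0885; Orozco 0.2272; Haddad 0.1199.
Pro-rata amounts: Ferraro 5,758.02; Ibarra 11,450.496; Halvorsen 2,698.05; Orozco 6,928.10; Haddad 3,657.34.
After rounding ($1): Ferraro $5,758; Ibarra $11,450; Halvorsen $2,698; Orozco $6,928; Haddad $3,657. Sum = $30,491.
Difference $30,492 − $30,491 = +$1 applied to largest allocation (Ibarra): Ibarra becomes $11,451.

Ferraro: $5,758 | Ibarra: $11,451 | Halvorsen: $2,698 | Orozco: $6,928 | Haddad: $3,657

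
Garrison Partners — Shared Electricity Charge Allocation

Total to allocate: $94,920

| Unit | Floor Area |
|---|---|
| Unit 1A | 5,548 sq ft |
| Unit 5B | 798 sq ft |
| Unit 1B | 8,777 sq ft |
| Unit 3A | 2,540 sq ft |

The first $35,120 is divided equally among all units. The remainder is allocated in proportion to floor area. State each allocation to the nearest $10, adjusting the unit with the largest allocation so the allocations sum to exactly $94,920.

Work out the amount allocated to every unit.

Unit 1A: $27,560; Unit 5B: $11,480; Unit 1B: $38,500; Unit 3A: $17,380

First tranche $35,120 split equally: $8,780 each.
Remainder $59,800 by floor area (total 17,663): Unit 1A 18,783.36 → $18,780; Unit 5B 2,701.72 → $2,700; Unit 1B 29,715.48 → $29,720; Unit 3A 8,599.45 → $8,600.
Totals: Unit 1A $8,780 + $18,780 = $27,560; Unit 5B $8,780 + $2,700 = $11,480; Unit 1B $8,780 + $29,720 = $38,500; Unit 3A $8,780 + $8,600 = $17,380.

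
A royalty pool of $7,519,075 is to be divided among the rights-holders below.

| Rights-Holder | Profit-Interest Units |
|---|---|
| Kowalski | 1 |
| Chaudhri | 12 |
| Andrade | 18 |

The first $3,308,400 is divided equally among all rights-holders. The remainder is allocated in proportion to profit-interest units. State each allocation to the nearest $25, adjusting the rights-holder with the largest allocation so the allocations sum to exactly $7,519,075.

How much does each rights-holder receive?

Kowalski: $1,238,625 | Chaudhri: $2,732,750 | Andrade: $3,547,700

Equal tier: $3,308,400 ÷ 3 = $1,102,800 apiece.
Remainder $4,210,675 by profit-interest units (total 31): Kowalski 135,828.23 → $135,825; Chaudhri 1,629,938.71 → $1,629,950; Andrade 2,444,908.06 → $2,444,900.
Totals: Kowalski $1,102,800 + $135,825 = $1,238,625; Chaudhri $1,102,800 + $1,629,950 = $2,732,750; Andrade $1,102,800 + $2,444,900 = $3,547,700.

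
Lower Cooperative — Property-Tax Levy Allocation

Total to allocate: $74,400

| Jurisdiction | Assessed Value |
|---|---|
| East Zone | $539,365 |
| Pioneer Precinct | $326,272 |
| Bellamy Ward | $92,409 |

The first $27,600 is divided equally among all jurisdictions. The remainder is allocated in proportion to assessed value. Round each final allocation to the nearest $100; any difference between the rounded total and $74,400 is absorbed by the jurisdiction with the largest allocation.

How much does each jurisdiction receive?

East Zone: $35,600 · Pioneer Precinct: $25,100 · Bellamy Ward: $13,700

Equal tier: $27,600 ÷ 3 = $9,200 apiece.
Remainder $46,800 by assessed value (total 958,046): East Zone 26,347.67 → $26,300; Pioneer Precinct 15,938.20 → $15,900; Bellamy Ward 4,514.13 → $4,500.
Rounding difference +$100 on remainder applied to East Zone.
Totals: East Zone $9,200 + $26,400 = $35,600; Pioneer Precinct $9,200 + $15,900 = $25,100; Bellamy Ward $9,200 + $4,500 = $13,700.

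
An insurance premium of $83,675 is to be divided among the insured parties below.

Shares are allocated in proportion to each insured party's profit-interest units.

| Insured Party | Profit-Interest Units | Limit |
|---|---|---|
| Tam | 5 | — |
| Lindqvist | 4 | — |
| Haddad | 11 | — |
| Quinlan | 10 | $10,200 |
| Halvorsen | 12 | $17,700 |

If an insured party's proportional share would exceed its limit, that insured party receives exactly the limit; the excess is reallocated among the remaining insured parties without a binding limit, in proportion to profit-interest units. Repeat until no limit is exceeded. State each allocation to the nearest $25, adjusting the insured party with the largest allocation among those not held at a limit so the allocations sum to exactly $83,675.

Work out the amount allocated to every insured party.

Tam: $13,950 | Lindqvist: $11,150 | Haddad: $30,675 | Quinlan: $10,200 | Halvorsen: $17,700

Sum of profit-interest units: 42.
Pro-rata shares before constraints: Tam 9,961.31; Lindqvist 7,969.05; Haddad 21,914.88; Quinlan 19,922.62; Halvorsen 23,907.14.
Capped: Quinlan ($10,200), Halvorsen ($17,700); remaining pool $55,775 reallocated over remaining profit-interest units 20.
Shares after redistribution: Tam 13,943.75 → $13,950; Lindqvist 11,155.00 → $11,150; Haddad 30,676.25 → $30,675.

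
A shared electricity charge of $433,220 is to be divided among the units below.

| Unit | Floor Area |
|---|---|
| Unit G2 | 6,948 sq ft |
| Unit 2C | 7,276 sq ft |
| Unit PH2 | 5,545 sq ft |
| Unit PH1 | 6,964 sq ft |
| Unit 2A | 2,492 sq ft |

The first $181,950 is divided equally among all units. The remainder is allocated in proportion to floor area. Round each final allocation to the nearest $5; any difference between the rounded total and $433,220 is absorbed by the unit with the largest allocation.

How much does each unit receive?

Unit G2: $96,125 · Unit 2C: $98,950 · Unit PH2: $84,065 · Unit PH1: $96,265 · Unit 2A: $57,815

First tranche $181,950 split equally: $36,390 each.
Remainder $251,270 by floor area (total 29,225): Unit G2 59,737.35 → $59,735; Unit 2C 62,557.42 → $62,555; Unit PH2 47,674.67 → $47,675; Unit PH1 59,874.91 → $59,875; Unit 2A 21,425.66 → $21,425.
Rounding difference +$5 on remainder applied to Unit 2C.
Totals: Unit G2 $36,390 + $59,735 = $96,125; Unit 2C $36,390 + $62,560 = $98,950; Unit PH2 $36,390 + $47,675 = $84,065; Unit PH1 $36,390 + $59,875 = $96,265; Unit 2A $36,390 + $21,425 = $57,815.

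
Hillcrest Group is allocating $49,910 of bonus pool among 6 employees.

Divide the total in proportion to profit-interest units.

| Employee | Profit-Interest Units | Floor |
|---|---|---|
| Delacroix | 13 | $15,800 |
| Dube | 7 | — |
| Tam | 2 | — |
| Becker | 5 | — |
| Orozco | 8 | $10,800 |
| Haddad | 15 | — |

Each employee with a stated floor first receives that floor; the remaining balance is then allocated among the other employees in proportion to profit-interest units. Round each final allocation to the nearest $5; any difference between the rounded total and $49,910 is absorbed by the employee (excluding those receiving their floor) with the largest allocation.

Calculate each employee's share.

Guaranteed amounts: Delacroix $15,800; Orozco $10,800. Remaining pool $23,310.
Remaining pool split over remaining profit-interest units 29: Dube 5,626.55 → $5,625; Tam 1,607.59 → $1,610; Becker 4,018.97 → $4,020; Haddad 12,056.90 → $12,055.

Delacroix: $15,800 · Dube: $5,625 · Tam: $1,610 · Becker: $4,020 · Orozco: $10,800 · Haddad: $12,055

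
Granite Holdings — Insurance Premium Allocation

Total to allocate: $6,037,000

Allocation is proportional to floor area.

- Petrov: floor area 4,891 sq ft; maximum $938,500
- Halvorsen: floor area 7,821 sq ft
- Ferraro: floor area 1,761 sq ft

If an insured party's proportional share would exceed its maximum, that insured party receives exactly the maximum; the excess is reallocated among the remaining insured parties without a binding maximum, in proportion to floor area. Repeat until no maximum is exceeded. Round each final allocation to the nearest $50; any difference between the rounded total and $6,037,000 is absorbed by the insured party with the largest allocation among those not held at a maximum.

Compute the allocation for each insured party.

Floor area total: 14,473.
Pro-rata shares before constraints: Petrov 2,040,141.44; Halvorsen 3,262,307.54; Ferraro 734,551.03.
Capped: Petrov ($938,500); balance $5,098,500 reallocated over remaining floor area 9,582.
Redistributed shares: Halvorsen 4,161,487.01 → $4,161,500; Ferraro 937,012.99 → $937,000.

Petrov: $938,500; Halvorsen: $4,161,500; Ferraro: $937,000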